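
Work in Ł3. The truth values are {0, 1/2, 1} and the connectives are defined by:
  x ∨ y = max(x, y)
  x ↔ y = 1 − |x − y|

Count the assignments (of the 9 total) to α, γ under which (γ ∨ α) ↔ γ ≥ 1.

α = 0, γ = 0 ↦ 1  ≥
α = 0, γ = 1/2 ↦ 1  ≥
α = 0, γ = 1 ↦ 1  ≥
α = 1/2, γ = 0 ↦ 1/2  <
α = 1/2, γ = 1/2 ↦ 1  ≥
α = 1/2, γ = 1 ↦ 1  ≥
α = 1, γ = 0 ↦ 0  <
α = 1, γ = 1/2 ↦ 1/2  <
α = 1, γ = 1 ↦ 1  ≥
So 6 of the 9 assignments meet the threshold.

6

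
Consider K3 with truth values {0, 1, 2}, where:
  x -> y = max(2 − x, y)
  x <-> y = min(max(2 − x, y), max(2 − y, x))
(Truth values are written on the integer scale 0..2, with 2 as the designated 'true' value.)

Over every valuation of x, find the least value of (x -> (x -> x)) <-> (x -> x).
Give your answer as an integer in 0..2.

1

Take x = 1:
x -> x = 1 -> 1 = 1
x -> (x -> x) = 1 -> 1 = 1
x -> x = 1 -> 1 = 1
(x -> (x -> x)) <-> (x -> x) = 1 <-> 1 = 1
No assignment yields a value below 1, so this is the minimum.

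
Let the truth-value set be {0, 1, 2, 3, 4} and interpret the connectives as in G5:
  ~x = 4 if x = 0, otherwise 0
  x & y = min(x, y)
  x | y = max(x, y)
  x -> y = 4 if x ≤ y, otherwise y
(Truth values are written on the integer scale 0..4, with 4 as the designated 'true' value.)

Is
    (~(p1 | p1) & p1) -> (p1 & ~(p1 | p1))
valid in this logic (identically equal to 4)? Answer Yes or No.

p1 = 0 ↦ 4
p1 = 1 ↦ 4
p1 = 2 ↦ 4
p1 = 3 ↦ 4
p1 = 4 ↦ 4
Every assignment gives a value ≥ 4.

Yes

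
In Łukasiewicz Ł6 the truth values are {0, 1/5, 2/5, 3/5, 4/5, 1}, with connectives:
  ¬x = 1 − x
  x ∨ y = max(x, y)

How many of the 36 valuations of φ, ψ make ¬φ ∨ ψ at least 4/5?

value 1: 11 assignments (counts)
value 4/5: 9 assignments (counts)
value 3/5: 7 assignments
value 2/5: 5 assignments
value 1/5: 3 assignments
value 0: 1 assignment
So 20 of the 36 assignments meet the threshold.

20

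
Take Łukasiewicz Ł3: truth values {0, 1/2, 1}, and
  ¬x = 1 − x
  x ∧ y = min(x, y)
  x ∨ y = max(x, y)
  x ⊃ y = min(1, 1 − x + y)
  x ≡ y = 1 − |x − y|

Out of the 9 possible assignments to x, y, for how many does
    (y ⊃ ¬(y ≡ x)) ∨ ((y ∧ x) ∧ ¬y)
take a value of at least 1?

6

x = 0, y = 0 ↦ 1  ≥
x = 0, y = 1/2 ↦ 1  ≥
x = 0, y = 1 ↦ 1  ≥
x = 1/2, y = 0 ↦ 1  ≥
x = 1/2, y = 1/2 ↦ 1/2  <
x = 1/2, y = 1 ↦ 1/2  <
x = 1, y = 0 ↦ 1  ≥
x = 1, y = 1/2 ↦ 1  ≥
x = 1, y = 1 ↦ 0  <
So 6 of the 9 assignments meet the threshold.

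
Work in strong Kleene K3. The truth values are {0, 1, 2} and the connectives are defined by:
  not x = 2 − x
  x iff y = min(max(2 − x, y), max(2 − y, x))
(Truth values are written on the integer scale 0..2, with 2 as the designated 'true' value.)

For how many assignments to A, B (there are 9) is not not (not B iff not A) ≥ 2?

2

A = 0, B = 0 ↦ 2  ≥
A = 0, B = 1 ↦ 1  <
A = 0, B = 2 ↦ 0  <
A = 1, B = 0 ↦ 1  <
A = 1, B = 1 ↦ 1  <
A = 1, B = 2 ↦ 1  <
A = 2, B = 0 ↦ 0  <
A = 2, B = 1 ↦ 1  <
A = 2, B = 2 ↦ 2  ≥
So 2 of the 9 assignments meet the threshold.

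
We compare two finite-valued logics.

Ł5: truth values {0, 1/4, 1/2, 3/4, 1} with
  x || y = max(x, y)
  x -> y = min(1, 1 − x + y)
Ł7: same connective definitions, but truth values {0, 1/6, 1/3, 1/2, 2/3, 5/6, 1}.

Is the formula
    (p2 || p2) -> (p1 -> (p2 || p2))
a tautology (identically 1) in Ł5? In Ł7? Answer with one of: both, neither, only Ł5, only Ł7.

In Ł5: every assignment gives 1 — tautology.
In Ł7: every assignment gives 1 — tautology.

both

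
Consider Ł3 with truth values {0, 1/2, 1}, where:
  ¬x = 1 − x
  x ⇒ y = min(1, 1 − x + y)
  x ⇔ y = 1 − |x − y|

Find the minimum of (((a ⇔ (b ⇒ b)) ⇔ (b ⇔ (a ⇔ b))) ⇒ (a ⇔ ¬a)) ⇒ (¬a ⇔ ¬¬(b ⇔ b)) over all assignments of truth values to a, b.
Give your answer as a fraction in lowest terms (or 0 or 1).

1/2

Take a = 1/2, b = 0:
b ⇒ b = 0 ⇒ 0 = 1
a ⇔ (b ⇒ b) = 1/2 ⇔ 1 = 1/2
a ⇔ b = 1/2 ⇔ 0 = 1/2
b ⇔ (a ⇔ b) = 0 ⇔ 1/2 = 1/2
(a ⇔ (b ⇒ b)) ⇔ (b ⇔ (a ⇔ b)) = 1/2 ⇔ 1/2 = 1
¬a = ¬1/2 = 1/2
a ⇔ ¬a = 1/2 ⇔ 1/2 = 1
((a ⇔ (b ⇒ b)) ⇔ (b ⇔ (a ⇔ b))) ⇒ (a ⇔ ¬a) = 1 ⇒ 1 = 1
¬a = ¬1/2 = 1/2
b ⇔ b = 0 ⇔ 0 = 1
¬(b ⇔ b) = ¬1 = 0
¬¬(b ⇔ b) = ¬0 = 1
¬a ⇔ ¬¬(b ⇔ b) = 1/2 ⇔ 1 = 1/2
(((a ⇔ (b ⇒ b)) ⇔ (b ⇔ (a ⇔ b))) ⇒ (a ⇔ ¬a)) ⇒ (¬a ⇔ ¬¬(b ⇔ b)) = 1 ⇒ 1/2 = 1/2
No assignment yields a value below 1/2, so this is the minimum.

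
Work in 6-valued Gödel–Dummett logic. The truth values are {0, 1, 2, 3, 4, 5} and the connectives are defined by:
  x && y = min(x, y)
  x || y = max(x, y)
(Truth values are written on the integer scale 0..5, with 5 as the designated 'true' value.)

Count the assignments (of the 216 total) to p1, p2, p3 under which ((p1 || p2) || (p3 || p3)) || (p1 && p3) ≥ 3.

189

value 5: 91 assignments (counts)
value 4: 61 assignments (counts)
value 3: 37 assignments (counts)
value 2: 19 assignments
value 1: 7 assignments
value 0: 1 assignment
So 189 of the 216 assignments meet the threshold.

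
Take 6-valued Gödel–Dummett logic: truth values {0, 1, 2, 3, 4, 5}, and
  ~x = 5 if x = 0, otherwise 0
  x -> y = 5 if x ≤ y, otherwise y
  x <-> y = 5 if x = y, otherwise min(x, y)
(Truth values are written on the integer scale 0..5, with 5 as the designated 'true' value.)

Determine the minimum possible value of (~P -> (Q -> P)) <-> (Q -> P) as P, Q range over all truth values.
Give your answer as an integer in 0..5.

1

Take P = 1, Q = 2:
~P = ~1 = 0
Q -> P = 2 -> 1 = 1
~P -> (Q -> P) = 0 -> 1 = 5
Q -> P = 2 -> 1 = 1
(~P -> (Q -> P)) <-> (Q -> P) = 5 <-> 1 = 1
No assignment yields a value below 1, so this is the minimum.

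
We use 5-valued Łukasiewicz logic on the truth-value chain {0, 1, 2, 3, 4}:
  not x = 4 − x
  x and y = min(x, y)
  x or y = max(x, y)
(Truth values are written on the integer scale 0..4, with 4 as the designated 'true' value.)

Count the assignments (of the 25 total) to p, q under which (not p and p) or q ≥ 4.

value 4: 5 assignments (counts)
value 3: 5 assignments
value 2: 7 assignments
value 1: 6 assignments
value 0: 2 assignments
So 5 of the 25 assignments meet the threshold.

5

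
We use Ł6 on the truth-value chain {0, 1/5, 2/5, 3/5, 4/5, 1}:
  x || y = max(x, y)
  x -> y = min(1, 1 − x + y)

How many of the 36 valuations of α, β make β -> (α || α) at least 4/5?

26

value 1: 21 assignments (counts)
value 4/5: 5 assignments (counts)
value 3/5: 4 assignments
value 2/5: 3 assignments
value 1/5: 2 assignments
value 0: 1 assignment
So 26 of the 36 assignments meet the threshold.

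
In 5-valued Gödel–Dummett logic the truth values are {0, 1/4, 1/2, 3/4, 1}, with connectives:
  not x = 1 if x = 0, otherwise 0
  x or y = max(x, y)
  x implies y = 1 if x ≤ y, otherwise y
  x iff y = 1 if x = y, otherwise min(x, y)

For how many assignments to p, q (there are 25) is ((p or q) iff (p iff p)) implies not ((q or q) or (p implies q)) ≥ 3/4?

value 1: 5 assignments (counts)
value 0: 20 assignments
So 5 of the 25 assignments meet the threshold.

5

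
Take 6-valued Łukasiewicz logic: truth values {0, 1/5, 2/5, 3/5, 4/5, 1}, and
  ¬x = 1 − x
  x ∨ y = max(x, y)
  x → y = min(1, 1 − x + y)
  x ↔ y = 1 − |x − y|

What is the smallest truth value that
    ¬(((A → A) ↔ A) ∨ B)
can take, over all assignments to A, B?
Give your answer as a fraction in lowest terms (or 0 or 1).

0

Take A = 0, B = 1:
A → A = 0 → 0 = 1
(A → A) ↔ A = 1 ↔ 0 = 0
((A → A) ↔ A) ∨ B = 0 ∨ 1 = 1
¬(((A → A) ↔ A) ∨ B) = ¬1 = 0
No assignment yields a value below 0, so this is the minimum.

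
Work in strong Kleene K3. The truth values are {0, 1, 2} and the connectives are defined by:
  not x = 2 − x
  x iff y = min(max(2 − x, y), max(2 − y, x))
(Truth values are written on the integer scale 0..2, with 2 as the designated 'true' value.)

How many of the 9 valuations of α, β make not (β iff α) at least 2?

2

α = 0, β = 0 ↦ 0  <
α = 0, β = 1 ↦ 1  <
α = 0, β = 2 ↦ 2  ≥
α = 1, β = 0 ↦ 1  <
α = 1, β = 1 ↦ 1  <
α = 1, β = 2 ↦ 1  <
α = 2, β = 0 ↦ 2  ≥
α = 2, β = 1 ↦ 1  <
α = 2, β = 2 ↦ 0  <
So 2 of the 9 assignments meet the threshold.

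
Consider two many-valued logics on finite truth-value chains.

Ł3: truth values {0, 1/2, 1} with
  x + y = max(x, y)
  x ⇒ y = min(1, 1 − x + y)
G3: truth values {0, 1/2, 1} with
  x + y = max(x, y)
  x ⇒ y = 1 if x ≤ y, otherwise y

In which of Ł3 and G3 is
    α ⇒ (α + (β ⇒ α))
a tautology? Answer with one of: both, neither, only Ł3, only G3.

both

In Ł3: every assignment gives 1 — tautology.
In G3: every assignment gives 1 — tautology.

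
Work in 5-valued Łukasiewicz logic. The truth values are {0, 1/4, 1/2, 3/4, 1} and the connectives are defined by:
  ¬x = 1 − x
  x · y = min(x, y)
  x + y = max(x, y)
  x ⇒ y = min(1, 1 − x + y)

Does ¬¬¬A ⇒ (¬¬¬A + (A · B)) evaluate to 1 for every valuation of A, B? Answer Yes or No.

At A = 3/4, B = 1/2, for instance:
¬A = ¬3/4 = 1/4
¬¬A = ¬1/4 = 3/4
¬¬¬A = ¬3/4 = 1/4
A · B = 3/4 · 1/2 = 1/2
¬¬¬A + (A · B) = 1/4 + 1/2 = 1/2
¬¬¬A ⇒ (¬¬¬A + (A · B)) = 1/4 ⇒ 1/2 = 1
and checking the remaining 24 assignments likewise gives ≥ 1 in every case.

Yes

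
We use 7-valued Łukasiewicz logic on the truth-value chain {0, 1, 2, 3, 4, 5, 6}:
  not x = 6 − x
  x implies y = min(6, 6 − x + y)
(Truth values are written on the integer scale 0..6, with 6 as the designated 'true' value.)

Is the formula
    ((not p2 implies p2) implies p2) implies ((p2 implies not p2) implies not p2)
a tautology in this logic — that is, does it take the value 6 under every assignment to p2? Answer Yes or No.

Yes

p2 = 0 ↦ 6
p2 = 1 ↦ 6
p2 = 2 ↦ 6
p2 = 3 ↦ 6
p2 = 4 ↦ 6
p2 = 5 ↦ 6
p2 = 6 ↦ 6
Every assignment gives a value ≥ 6.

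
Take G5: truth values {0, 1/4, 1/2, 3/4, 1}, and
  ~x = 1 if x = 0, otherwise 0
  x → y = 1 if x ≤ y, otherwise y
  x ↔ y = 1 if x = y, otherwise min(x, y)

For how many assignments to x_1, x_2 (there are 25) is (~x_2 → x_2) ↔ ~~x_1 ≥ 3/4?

17

value 1: 17 assignments (counts)
value 0: 8 assignments
So 17 of the 25 assignments meet the threshold.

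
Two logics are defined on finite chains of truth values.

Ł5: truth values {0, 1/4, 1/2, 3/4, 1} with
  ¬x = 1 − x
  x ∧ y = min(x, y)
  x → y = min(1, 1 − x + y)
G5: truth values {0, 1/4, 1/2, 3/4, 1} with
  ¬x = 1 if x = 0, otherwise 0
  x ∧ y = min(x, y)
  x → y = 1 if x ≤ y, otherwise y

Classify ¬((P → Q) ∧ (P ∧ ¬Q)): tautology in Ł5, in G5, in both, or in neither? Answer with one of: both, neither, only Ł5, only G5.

only G5

In Ł5: at P = 1/4, Q = 0 the value is 3/4 — not a tautology.
In G5: every assignment gives 1 — tautology.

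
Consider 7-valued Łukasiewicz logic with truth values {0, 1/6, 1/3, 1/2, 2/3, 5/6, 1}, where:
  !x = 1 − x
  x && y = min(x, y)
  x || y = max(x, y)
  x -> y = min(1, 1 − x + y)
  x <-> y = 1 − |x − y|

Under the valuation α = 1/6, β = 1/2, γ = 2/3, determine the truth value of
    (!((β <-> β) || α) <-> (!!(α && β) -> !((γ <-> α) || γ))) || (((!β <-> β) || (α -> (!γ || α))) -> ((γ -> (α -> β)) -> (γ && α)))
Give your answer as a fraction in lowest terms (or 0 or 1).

1/6

β <-> β = 1/2 <-> 1/2 = 1
(β <-> β) || α = 1 || 1/6 = 1
!((β <-> β) || α) = !1 = 0
α && β = 1/6 && 1/2 = 1/6
!(α && β) = !1/6 = 5/6
!!(α && β) = !5/6 = 1/6
γ <-> α = 2/3 <-> 1/6 = 1/2
(γ <-> α) || γ = 1/2 || 2/3 = 2/3
!((γ <-> α) || γ) = !2/3 = 1/3
!!(α && β) -> !((γ <-> α) || γ) = 1/6 -> 1/3 = 1
!((β <-> β) || α) <-> (!!(α && β) -> !((γ <-> α) || γ)) = 0 <-> 1 = 0
!β = !1/2 = 1/2
!β <-> β = 1/2 <-> 1/2 = 1
!γ = !2/3 = 1/3
!γ || α = 1/3 || 1/6 = 1/3
α -> (!γ || α) = 1/6 -> 1/3 = 1
(!β <-> β) || (α -> (!γ || α)) = 1 || 1 = 1
α -> β = 1/6 -> 1/2 = 1
γ -> (α -> β) = 2/3 -> 1 = 1
γ && α = 2/3 && 1/6 = 1/6
(γ -> (α -> β)) -> (γ && α) = 1 -> 1/6 = 1/6
((!β <-> β) || (α -> (!γ || α))) -> ((γ -> (α -> β)) -> (γ && α)) = 1 -> 1/6 = 1/6
(!((β <-> β) || α) <-> (!!(α && β) -> !((γ <-> α) || γ))) || (((!β <-> β) || (α -> (!γ || α))) -> ((γ -> (α -> β)) -> (γ && α))) = 0 || 1/6 = 1/6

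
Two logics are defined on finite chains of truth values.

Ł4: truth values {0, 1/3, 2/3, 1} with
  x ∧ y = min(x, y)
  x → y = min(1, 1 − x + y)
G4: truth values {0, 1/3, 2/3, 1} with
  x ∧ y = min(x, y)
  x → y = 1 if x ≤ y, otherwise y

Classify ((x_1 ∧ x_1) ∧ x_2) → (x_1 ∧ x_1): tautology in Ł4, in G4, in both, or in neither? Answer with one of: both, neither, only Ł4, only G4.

In Ł4: every assignment gives 1 — tautology.
In G4: every assignment gives 1 — tautology.

both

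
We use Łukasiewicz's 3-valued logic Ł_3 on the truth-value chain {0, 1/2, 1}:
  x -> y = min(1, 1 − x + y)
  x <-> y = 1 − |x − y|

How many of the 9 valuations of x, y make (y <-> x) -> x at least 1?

x = 0, y = 0 ↦ 0  <
x = 0, y = 1/2 ↦ 1/2  <
x = 0, y = 1 ↦ 1  ≥
x = 1/2, y = 0 ↦ 1  ≥
x = 1/2, y = 1/2 ↦ 1/2  <
x = 1/2, y = 1 ↦ 1  ≥
x = 1, y = 0 ↦ 1  ≥
x = 1, y = 1/2 ↦ 1  ≥
x = 1, y = 1 ↦ 1  ≥
So 6 of the 9 assignments meet the threshold.

6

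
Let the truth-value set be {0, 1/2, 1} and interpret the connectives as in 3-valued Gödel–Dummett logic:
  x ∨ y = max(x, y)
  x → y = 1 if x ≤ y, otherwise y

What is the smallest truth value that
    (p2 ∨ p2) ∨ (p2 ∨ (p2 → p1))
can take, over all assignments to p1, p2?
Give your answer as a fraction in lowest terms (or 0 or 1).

Take p1 = 0, p2 = 1/2:
p2 ∨ p2 = 1/2 ∨ 1/2 = 1/2
p2 → p1 = 1/2 → 0 = 0
p2 ∨ (p2 → p1) = 1/2 ∨ 0 = 1/2
(p2 ∨ p2) ∨ (p2 ∨ (p2 → p1)) = 1/2 ∨ 1/2 = 1/2
No assignment yields a value below 1/2, so this is the minimum.

1/2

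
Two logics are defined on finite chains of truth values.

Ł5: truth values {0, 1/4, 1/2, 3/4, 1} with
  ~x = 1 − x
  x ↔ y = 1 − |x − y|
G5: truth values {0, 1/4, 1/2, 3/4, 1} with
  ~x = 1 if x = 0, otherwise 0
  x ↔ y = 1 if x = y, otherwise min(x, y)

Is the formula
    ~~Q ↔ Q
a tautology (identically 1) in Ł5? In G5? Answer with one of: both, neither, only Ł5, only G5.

only Ł5

In Ł5: every assignment gives 1 — tautology.
In G5: at Q = 1/4 the value is 1/4 — not a tautology.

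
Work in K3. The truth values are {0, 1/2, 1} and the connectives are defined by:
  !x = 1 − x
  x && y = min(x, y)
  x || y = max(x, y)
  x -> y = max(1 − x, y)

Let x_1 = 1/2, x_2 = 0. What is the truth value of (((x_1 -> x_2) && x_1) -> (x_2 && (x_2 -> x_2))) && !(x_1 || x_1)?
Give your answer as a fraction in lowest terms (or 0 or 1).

1/2

x_1 -> x_2 = 1/2 -> 0 = 1/2
(x_1 -> x_2) && x_1 = 1/2 && 1/2 = 1/2
x_2 -> x_2 = 0 -> 0 = 1
x_2 && (x_2 -> x_2) = 0 && 1 = 0
((x_1 -> x_2) && x_1) -> (x_2 && (x_2 -> x_2)) = 1/2 -> 0 = 1/2
x_1 || x_1 = 1/2 || 1/2 = 1/2
!(x_1 || x_1) = !1/2 = 1/2
(((x_1 -> x_2) && x_1) -> (x_2 && (x_2 -> x_2))) && !(x_1 || x_1) = 1/2 && 1/2 = 1/2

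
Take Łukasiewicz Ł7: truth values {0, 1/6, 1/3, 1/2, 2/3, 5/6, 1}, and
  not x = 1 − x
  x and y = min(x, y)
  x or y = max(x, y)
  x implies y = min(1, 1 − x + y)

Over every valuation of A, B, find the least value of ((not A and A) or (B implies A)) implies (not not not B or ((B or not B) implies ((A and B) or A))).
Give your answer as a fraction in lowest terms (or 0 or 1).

2/3

Take A = 1/3, B = 1/3:
not A = not 1/3 = 2/3
not A and A = 2/3 and 1/3 = 1/3
B implies A = 1/3 implies 1/3 = 1
(not A and A) or (B implies A) = 1/3 or 1 = 1
not B = not 1/3 = 2/3
not not B = not 2/3 = 1/3
not not not B = not 1/3 = 2/3
not B = not 1/3 = 2/3
B or not B = 1/3 or 2/3 = 2/3
A and B = 1/3 and 1/3 = 1/3
(A and B) or A = 1/3 or 1/3 = 1/3
(B or not B) implies ((A and B) or A) = 2/3 implies 1/3 = 2/3
not not not B or ((B or not B) implies ((A and B) or A)) = 2/3 or 2/3 = 2/3
((not A and A) or (B implies A)) implies (not not not B or ((B or not B) implies ((A and B) or A))) = 1 implies 2/3 = 2/3
No assignment yields a value below 2/3, so this is the minimum.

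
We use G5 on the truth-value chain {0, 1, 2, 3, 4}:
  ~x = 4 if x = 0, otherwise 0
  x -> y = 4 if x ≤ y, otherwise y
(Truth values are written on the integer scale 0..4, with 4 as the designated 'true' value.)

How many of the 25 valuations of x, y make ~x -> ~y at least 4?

value 4: 21 assignments (counts)
value 0: 4 assignments
So 21 of the 25 assignments meet the threshold.

21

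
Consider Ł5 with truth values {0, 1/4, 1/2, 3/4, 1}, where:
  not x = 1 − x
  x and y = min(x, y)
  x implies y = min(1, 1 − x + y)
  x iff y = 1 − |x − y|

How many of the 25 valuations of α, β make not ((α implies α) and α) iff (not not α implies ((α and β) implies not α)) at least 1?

6

value 1: 6 assignments (counts)
value 3/4: 6 assignments
value 1/2: 8 assignments
value 1/4: 4 assignments
value 0: 1 assignment
So 6 of the 25 assignments meet the threshold.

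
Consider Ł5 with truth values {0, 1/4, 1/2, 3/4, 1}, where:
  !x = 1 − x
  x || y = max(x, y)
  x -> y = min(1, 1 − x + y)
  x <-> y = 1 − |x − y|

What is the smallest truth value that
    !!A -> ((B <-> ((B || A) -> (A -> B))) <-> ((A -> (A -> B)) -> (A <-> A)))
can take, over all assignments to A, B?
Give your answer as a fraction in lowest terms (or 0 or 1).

1/2

Take A = 1/2, B = 0:
!A = !1/2 = 1/2
!!A = !1/2 = 1/2
B || A = 0 || 1/2 = 1/2
A -> B = 1/2 -> 0 = 1/2
(B || A) -> (A -> B) = 1/2 -> 1/2 = 1
B <-> ((B || A) -> (A -> B)) = 0 <-> 1 = 0
A -> B = 1/2 -> 0 = 1/2
A -> (A -> B) = 1/2 -> 1/2 = 1
A <-> A = 1/2 <-> 1/2 = 1
(A -> (A -> B)) -> (A <-> A) = 1 -> 1 = 1
(B <-> ((B || A) -> (A -> B))) <-> ((A -> (A -> B)) -> (A <-> A)) = 0 <-> 1 = 0
!!A -> ((B <-> ((B || A) -> (A -> B))) <-> ((A -> (A -> B)) -> (A <-> A))) = 1/2 -> 0 = 1/2
No assignment yields a value below 1/2, so this is the minimum.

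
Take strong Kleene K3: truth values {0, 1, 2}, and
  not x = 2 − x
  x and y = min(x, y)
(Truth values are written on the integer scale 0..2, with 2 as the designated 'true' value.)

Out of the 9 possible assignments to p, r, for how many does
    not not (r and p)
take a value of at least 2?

p = 0, r = 0 ↦ 0  <
p = 0, r = 1 ↦ 0  <
p = 0, r = 2 ↦ 0  <
p = 1, r = 0 ↦ 0  <
p = 1, r = 1 ↦ 1  <
p = 1, r = 2 ↦ 1  <
p = 2, r = 0 ↦ 0  <
p = 2, r = 1 ↦ 1  <
p = 2, r = 2 ↦ 2  ≥
So 1 of the 9 assignments meets the threshold.

1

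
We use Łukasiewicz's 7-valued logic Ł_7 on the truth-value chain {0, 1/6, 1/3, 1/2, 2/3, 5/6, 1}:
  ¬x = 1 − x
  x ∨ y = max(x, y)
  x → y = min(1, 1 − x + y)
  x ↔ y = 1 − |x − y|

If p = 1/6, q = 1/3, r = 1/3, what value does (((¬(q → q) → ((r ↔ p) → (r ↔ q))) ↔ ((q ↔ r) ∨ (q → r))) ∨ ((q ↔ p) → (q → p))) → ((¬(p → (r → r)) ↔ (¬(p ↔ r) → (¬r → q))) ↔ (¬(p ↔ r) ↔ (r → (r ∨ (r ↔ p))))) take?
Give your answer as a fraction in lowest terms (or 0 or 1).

q → q = 1/3 → 1/3 = 1
¬(q → q) = ¬1 = 0
r ↔ p = 1/3 ↔ 1/6 = 5/6
r ↔ q = 1/3 ↔ 1/3 = 1
(r ↔ p) → (r ↔ q) = 5/6 → 1 = 1
¬(q → q) → ((r ↔ p) → (r ↔ q)) = 0 → 1 = 1
q ↔ r = 1/3 ↔ 1/3 = 1
q → r = 1/3 → 1/3 = 1
(q ↔ r) ∨ (q → r) = 1 ∨ 1 = 1
(¬(q → q) → ((r ↔ p) → (r ↔ q))) ↔ ((q ↔ r) ∨ (q → r)) = 1 ↔ 1 = 1
q ↔ p = 1/3 ↔ 1/6 = 5/6
q → p = 1/3 → 1/6 = 5/6
(q ↔ p) → (q → p) = 5/6 → 5/6 = 1
((¬(q → q) → ((r ↔ p) → (r ↔ q))) ↔ ((q ↔ r) ∨ (q → r))) ∨ ((q ↔ p) → (q → p)) = 1 ∨ 1 = 1
r → r = 1/3 → 1/3 = 1
p → (r → r) = 1/6 → 1 = 1
¬(p → (r → r)) = ¬1 = 0
p ↔ r = 1/6 ↔ 1/3 = 5/6
¬(p ↔ r) = ¬5/6 = 1/6
¬r = ¬1/3 = 2/3
¬r → q = 2/3 → 1/3 = 2/3
¬(p ↔ r) → (¬r → q) = 1/6 → 2/3 = 1
¬(p → (r → r)) ↔ (¬(p ↔ r) → (¬r → q)) = 0 ↔ 1 = 0
p ↔ r = 1/6 ↔ 1/3 = 5/6
¬(p ↔ r) = ¬5/6 = 1/6
r ↔ p = 1/3 ↔ 1/6 = 5/6
r ∨ (r ↔ p) = 1/3 ∨ 5/6 = 5/6
r → (r ∨ (r ↔ p)) = 1/3 → 5/6 = 1
¬(p ↔ r) ↔ (r → (r ∨ (r ↔ p))) = 1/6 ↔ 1 = 1/6
(¬(p → (r → r)) ↔ (¬(p ↔ r) → (¬r → q))) ↔ (¬(p ↔ r) ↔ (r → (r ∨ (r ↔ p)))) = 0 ↔ 1/6 = 5/6
(((¬(q → q) → ((r ↔ p) → (r ↔ q))) ↔ ((q ↔ r) ∨ (q → r))) ∨ ((q ↔ p) → (q → p))) → ((¬(p → (r → r)) ↔ (¬(p ↔ r) → (¬r → q))) ↔ (¬(p ↔ r) ↔ (r → (r ∨ (r ↔ p))))) = 1 → 5/6 = 5/6

5/6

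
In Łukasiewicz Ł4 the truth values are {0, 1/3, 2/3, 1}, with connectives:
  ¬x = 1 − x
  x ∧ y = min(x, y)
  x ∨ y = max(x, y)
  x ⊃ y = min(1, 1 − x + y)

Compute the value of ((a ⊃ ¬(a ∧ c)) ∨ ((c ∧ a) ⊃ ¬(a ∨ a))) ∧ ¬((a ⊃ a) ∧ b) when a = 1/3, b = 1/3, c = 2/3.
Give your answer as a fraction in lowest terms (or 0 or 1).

a ∧ c = 1/3 ∧ 2/3 = 1/3
¬(a ∧ c) = ¬1/3 = 2/3
a ⊃ ¬(a ∧ c) = 1/3 ⊃ 2/3 = 1
c ∧ a = 2/3 ∧ 1/3 = 1/3
a ∨ a = 1/3 ∨ 1/3 = 1/3
¬(a ∨ a) = ¬1/3 = 2/3
(c ∧ a) ⊃ ¬(a ∨ a) = 1/3 ⊃ 2/3 = 1
(a ⊃ ¬(a ∧ c)) ∨ ((c ∧ a) ⊃ ¬(a ∨ a)) = 1 ∨ 1 = 1
a ⊃ a = 1/3 ⊃ 1/3 = 1
(a ⊃ a) ∧ b = 1 ∧ 1/3 = 1/3
¬((a ⊃ a) ∧ b) = ¬1/3 = 2/3
((a ⊃ ¬(a ∧ c)) ∨ ((c ∧ a) ⊃ ¬(a ∨ a))) ∧ ¬((a ⊃ a) ∧ b) = 1 ∧ 2/3 = 2/3

2/3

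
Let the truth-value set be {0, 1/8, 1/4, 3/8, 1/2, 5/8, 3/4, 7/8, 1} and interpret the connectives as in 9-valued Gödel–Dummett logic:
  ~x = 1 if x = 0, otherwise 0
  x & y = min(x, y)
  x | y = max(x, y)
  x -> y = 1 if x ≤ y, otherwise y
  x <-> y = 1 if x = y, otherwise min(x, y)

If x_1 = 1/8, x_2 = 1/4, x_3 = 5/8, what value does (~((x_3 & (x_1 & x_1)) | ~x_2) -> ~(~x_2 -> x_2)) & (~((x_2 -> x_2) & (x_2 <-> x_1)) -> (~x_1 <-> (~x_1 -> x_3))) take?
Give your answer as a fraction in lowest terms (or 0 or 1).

1

x_1 & x_1 = 1/8 & 1/8 = 1/8
x_3 & (x_1 & x_1) = 5/8 & 1/8 = 1/8
~x_2 = ~1/4 = 0
(x_3 & (x_1 & x_1)) | ~x_2 = 1/8 | 0 = 1/8
~((x_3 & (x_1 & x_1)) | ~x_2) = ~1/8 = 0
~x_2 = ~1/4 = 0
~x_2 -> x_2 = 0 -> 1/4 = 1
~(~x_2 -> x_2) = ~1 = 0
~((x_3 & (x_1 & x_1)) | ~x_2) -> ~(~x_2 -> x_2) = 0 -> 0 = 1
x_2 -> x_2 = 1/4 -> 1/4 = 1
x_2 <-> x_1 = 1/4 <-> 1/8 = 1/8
(x_2 -> x_2) & (x_2 <-> x_1) = 1 & 1/8 = 1/8
~((x_2 -> x_2) & (x_2 <-> x_1)) = ~1/8 = 0
~x_1 = ~1/8 = 0
~x_1 = ~1/8 = 0
~x_1 -> x_3 = 0 -> 5/8 = 1
~x_1 <-> (~x_1 -> x_3) = 0 <-> 1 = 0
~((x_2 -> x_2) & (x_2 <-> x_1)) -> (~x_1 <-> (~x_1 -> x_3)) = 0 -> 0 = 1
(~((x_3 & (x_1 & x_1)) | ~x_2) -> ~(~x_2 -> x_2)) & (~((x_2 -> x_2) & (x_2 <-> x_1)) -> (~x_1 <-> (~x_1 -> x_3))) = 1 & 1 = 1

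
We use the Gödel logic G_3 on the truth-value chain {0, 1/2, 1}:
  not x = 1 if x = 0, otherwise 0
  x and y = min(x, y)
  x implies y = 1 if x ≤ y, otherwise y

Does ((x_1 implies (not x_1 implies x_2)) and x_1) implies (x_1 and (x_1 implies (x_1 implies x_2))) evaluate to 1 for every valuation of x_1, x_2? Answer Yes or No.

Counterexample: take x_1 = 1/2, x_2 = 0.
not x_1 = not 1/2 = 0
not x_1 implies x_2 = 0 implies 0 = 1
x_1 implies (not x_1 implies x_2) = 1/2 implies 1 = 1
(x_1 implies (not x_1 implies x_2)) and x_1 = 1 and 1/2 = 1/2
x_1 implies x_2 = 1/2 implies 0 = 0
x_1 implies (x_1 implies x_2) = 1/2 implies 0 = 0
x_1 and (x_1 implies (x_1 implies x_2)) = 1/2 and 0 = 0
((x_1 implies (not x_1 implies x_2)) and x_1) implies (x_1 and (x_1 implies (x_1 implies x_2))) = 1/2 implies 0 = 0
This gives 0 ≠ 1.

No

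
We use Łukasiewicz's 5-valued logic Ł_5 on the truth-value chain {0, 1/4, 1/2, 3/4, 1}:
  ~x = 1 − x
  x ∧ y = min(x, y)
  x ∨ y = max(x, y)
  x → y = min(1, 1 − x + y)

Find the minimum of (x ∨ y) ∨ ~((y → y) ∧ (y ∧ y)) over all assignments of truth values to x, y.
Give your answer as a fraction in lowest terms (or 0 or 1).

Take x = 0, y = 1/2:
x ∨ y = 0 ∨ 1/2 = 1/2
y → y = 1/2 → 1/2 = 1
y ∧ y = 1/2 ∧ 1/2 = 1/2
(y → y) ∧ (y ∧ y) = 1 ∧ 1/2 = 1/2
~((y → y) ∧ (y ∧ y)) = ~1/2 = 1/2
(x ∨ y) ∨ ~((y → y) ∧ (y ∧ y)) = 1/2 ∨ 1/2 = 1/2
No assignment yields a value below 1/2, so this is the minimum.

1/2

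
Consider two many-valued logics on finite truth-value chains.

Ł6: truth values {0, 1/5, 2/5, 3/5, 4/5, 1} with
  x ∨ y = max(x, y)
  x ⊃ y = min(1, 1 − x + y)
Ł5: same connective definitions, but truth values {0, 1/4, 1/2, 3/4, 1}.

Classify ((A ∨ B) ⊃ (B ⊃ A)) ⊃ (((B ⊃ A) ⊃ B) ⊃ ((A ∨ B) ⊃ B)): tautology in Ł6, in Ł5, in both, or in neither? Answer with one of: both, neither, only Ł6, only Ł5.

both

In Ł6: every assignment gives 1 — tautology.
In Ł5: every assignment gives 1 — tautology.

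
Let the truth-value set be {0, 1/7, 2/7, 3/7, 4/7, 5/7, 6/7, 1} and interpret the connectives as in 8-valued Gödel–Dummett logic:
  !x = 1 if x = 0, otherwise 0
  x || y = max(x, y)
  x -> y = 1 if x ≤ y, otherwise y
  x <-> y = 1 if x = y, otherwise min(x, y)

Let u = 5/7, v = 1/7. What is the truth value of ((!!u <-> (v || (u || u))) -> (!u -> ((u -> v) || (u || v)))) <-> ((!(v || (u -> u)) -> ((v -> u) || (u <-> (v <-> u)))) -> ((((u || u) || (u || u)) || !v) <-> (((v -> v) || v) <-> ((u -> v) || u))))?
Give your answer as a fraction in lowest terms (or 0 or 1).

1

!u = !5/7 = 0
!!u = !0 = 1
u || u = 5/7 || 5/7 = 5/7
v || (u || u) = 1/7 || 5/7 = 5/7
!!u <-> (v || (u || u)) = 1 <-> 5/7 = 5/7
!u = !5/7 = 0
u -> v = 5/7 -> 1/7 = 1/7
u || v = 5/7 || 1/7 = 5/7
(u -> v) || (u || v) = 1/7 || 5/7 = 5/7
!u -> ((u -> v) || (u || v)) = 0 -> 5/7 = 1
(!!u <-> (v || (u || u))) -> (!u -> ((u -> v) || (u || v))) = 5/7 -> 1 = 1
u -> u = 5/7 -> 5/7 = 1
v || (u -> u) = 1/7 || 1 = 1
!(v || (u -> u)) = !1 = 0
v -> u = 1/7 -> 5/7 = 1
v <-> u = 1/7 <-> 5/7 = 1/7
u <-> (v <-> u) = 5/7 <-> 1/7 = 1/7
(v -> u) || (u <-> (v <-> u)) = 1 || 1/7 = 1
!(v || (u -> u)) -> ((v -> u) || (u <-> (v <-> u))) = 0 -> 1 = 1
u || u = 5/7 || 5/7 = 5/7
u || u = 5/7 || 5/7 = 5/7
(u || u) || (u || u) = 5/7 || 5/7 = 5/7
!v = !1/7 = 0
((u || u) || (u || u)) || !v = 5/7 || 0 = 5/7
v -> v = 1/7 -> 1/7 = 1
(v -> v) || v = 1 || 1/7 = 1
u -> v = 5/7 -> 1/7 = 1/7
(u -> v) || u = 1/7 || 5/7 = 5/7
((v -> v) || v) <-> ((u -> v) || u) = 1 <-> 5/7 = 5/7
(((u || u) || (u || u)) || !v) <-> (((v -> v) || v) <-> ((u -> v) || u)) = 5/7 <-> 5/7 = 1
(!(v || (u -> u)) -> ((v -> u) || (u <-> (v <-> u)))) -> ((((u || u) || (u || u)) || !v) <-> (((v -> v) || v) <-> ((u -> v) || u))) = 1 -> 1 = 1
((!!u <-> (v || (u || u))) -> (!u -> ((u -> v) || (u || v)))) <-> ((!(v || (u -> u)) -> ((v -> u) || (u <-> (v <-> u)))) -> ((((u || u) || (u || u)) || !v) <-> (((v -> v) || v) <-> ((u -> v) || u)))) = 1 <-> 1 = 1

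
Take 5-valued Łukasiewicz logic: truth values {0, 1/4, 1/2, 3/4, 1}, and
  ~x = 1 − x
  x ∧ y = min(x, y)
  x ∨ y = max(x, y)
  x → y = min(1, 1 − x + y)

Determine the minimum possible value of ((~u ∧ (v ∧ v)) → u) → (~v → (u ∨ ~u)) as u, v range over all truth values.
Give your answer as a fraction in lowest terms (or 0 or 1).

1/2

Take u = 1/2, v = 0:
~u = ~1/2 = 1/2
v ∧ v = 0 ∧ 0 = 0
~u ∧ (v ∧ v) = 1/2 ∧ 0 = 0
(~u ∧ (v ∧ v)) → u = 0 → 1/2 = 1
~v = ~0 = 1
~u = ~1/2 = 1/2
u ∨ ~u = 1/2 ∨ 1/2 = 1/2
~v → (u ∨ ~u) = 1 → 1/2 = 1/2
((~u ∧ (v ∧ v)) → u) → (~v → (u ∨ ~u)) = 1 → 1/2 = 1/2
No assignment yields a value below 1/2, so this is the minimum.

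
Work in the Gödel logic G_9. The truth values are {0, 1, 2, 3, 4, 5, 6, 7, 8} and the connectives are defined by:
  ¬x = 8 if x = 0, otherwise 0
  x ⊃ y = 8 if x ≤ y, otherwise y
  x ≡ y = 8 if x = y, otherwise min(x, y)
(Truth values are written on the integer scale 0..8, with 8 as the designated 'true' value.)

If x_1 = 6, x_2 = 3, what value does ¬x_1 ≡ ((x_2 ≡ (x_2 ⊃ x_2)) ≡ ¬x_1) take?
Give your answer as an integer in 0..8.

¬x_1 = ¬6 = 0
x_2 ⊃ x_2 = 3 ⊃ 3 = 8
x_2 ≡ (x_2 ⊃ x_2) = 3 ≡ 8 = 3
¬x_1 = ¬6 = 0
(x_2 ≡ (x_2 ⊃ x_2)) ≡ ¬x_1 = 3 ≡ 0 = 0
¬x_1 ≡ ((x_2 ≡ (x_2 ⊃ x_2)) ≡ ¬x_1) = 0 ≡ 0 = 8

8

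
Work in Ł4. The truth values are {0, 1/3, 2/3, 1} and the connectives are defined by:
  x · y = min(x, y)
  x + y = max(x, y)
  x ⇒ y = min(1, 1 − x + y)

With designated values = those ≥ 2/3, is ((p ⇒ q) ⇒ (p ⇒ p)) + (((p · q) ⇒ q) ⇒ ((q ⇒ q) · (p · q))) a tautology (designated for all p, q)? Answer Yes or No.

Yes

p = 0, q = 0 ↦ 1
p = 0, q = 1/3 ↦ 1
p = 0, q = 2/3 ↦ 1
p = 0, q = 1 ↦ 1
p = 1/3, q = 0 ↦ 1
p = 1/3, q = 1/3 ↦ 1
p = 1/3, q = 2/3 ↦ 1
p = 1/3, q = 1 ↦ 1
p = 2/3, q = 0 ↦ 1
p = 2/3, q = 1/3 ↦ 1
p = 2/3, q = 2/3 ↦ 1
p = 2/3, q = 1 ↦ 1
p = 1, q = 0 ↦ 1
p = 1, q = 1/3 ↦ 1
p = 1, q = 2/3 ↦ 1
p = 1, q = 1 ↦ 1
Every assignment gives a value ≥ 2/3.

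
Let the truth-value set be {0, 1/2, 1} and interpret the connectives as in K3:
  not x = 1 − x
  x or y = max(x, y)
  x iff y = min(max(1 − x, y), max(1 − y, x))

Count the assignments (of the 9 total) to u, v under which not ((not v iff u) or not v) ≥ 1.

u = 0, v = 0 ↦ 0  <
u = 0, v = 1/2 ↦ 1/2  <
u = 0, v = 1 ↦ 0  <
u = 1/2, v = 0 ↦ 0  <
u = 1/2, v = 1/2 ↦ 1/2  <
u = 1/2, v = 1 ↦ 1/2  <
u = 1, v = 0 ↦ 0  <
u = 1, v = 1/2 ↦ 1/2  <
u = 1, v = 1 ↦ 1  ≥
So 1 of the 9 assignments meets the threshold.

1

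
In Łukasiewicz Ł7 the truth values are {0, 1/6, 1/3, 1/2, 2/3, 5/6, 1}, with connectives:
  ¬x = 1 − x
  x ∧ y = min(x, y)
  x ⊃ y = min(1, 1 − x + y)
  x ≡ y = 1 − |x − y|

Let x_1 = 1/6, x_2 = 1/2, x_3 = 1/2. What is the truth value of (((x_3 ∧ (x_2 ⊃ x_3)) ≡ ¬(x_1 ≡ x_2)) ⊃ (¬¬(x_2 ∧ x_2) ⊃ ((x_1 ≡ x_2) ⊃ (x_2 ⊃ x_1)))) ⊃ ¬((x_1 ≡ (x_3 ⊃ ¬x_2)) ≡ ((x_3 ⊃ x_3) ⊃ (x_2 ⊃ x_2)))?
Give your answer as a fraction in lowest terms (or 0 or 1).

5/6

x_2 ⊃ x_3 = 1/2 ⊃ 1/2 = 1
x_3 ∧ (x_2 ⊃ x_3) = 1/2 ∧ 1 = 1/2
x_1 ≡ x_2 = 1/6 ≡ 1/2 = 2/3
¬(x_1 ≡ x_2) = ¬2/3 = 1/3
(x_3 ∧ (x_2 ⊃ x_3)) ≡ ¬(x_1 ≡ x_2) = 1/2 ≡ 1/3 = 5/6
x_2 ∧ x_2 = 1/2 ∧ 1/2 = 1/2
¬(x_2 ∧ x_2) = ¬1/2 = 1/2
¬¬(x_2 ∧ x_2) = ¬1/2 = 1/2
x_1 ≡ x_2 = 1/6 ≡ 1/2 = 2/3
x_2 ⊃ x_1 = 1/2 ⊃ 1/6 = 2/3
(x_1 ≡ x_2) ⊃ (x_2 ⊃ x_1) = 2/3 ⊃ 2/3 = 1
¬¬(x_2 ∧ x_2) ⊃ ((x_1 ≡ x_2) ⊃ (x_2 ⊃ x_1)) = 1/2 ⊃ 1 = 1
((x_3 ∧ (x_2 ⊃ x_3)) ≡ ¬(x_1 ≡ x_2)) ⊃ (¬¬(x_2 ∧ x_2) ⊃ ((x_1 ≡ x_2) ⊃ (x_2 ⊃ x_1))) = 5/6 ⊃ 1 = 1
¬x_2 = ¬1/2 = 1/2
x_3 ⊃ ¬x_2 = 1/2 ⊃ 1/2 = 1
x_1 ≡ (x_3 ⊃ ¬x_2) = 1/6 ≡ 1 = 1/6
x_3 ⊃ x_3 = 1/2 ⊃ 1/2 = 1
x_2 ⊃ x_2 = 1/2 ⊃ 1/2 = 1
(x_3 ⊃ x_3) ⊃ (x_2 ⊃ x_2) = 1 ⊃ 1 = 1
(x_1 ≡ (x_3 ⊃ ¬x_2)) ≡ ((x_3 ⊃ x_3) ⊃ (x_2 ⊃ x_2)) = 1/6 ≡ 1 = 1/6
¬((x_1 ≡ (x_3 ⊃ ¬x_2)) ≡ ((x_3 ⊃ x_3) ⊃ (x_2 ⊃ x_2))) = ¬1/6 = 5/6
(((x_3 ∧ (x_2 ⊃ x_3)) ≡ ¬(x_1 ≡ x_2)) ⊃ (¬¬(x_2 ∧ x_2) ⊃ ((x_1 ≡ x_2) ⊃ (x_2 ⊃ x_1)))) ⊃ ¬((x_1 ≡ (x_3 ⊃ ¬x_2)) ≡ ((x_3 ⊃ x_3) ⊃ (x_2 ⊃ x_2))) = 1 ⊃ 5/6 = 5/6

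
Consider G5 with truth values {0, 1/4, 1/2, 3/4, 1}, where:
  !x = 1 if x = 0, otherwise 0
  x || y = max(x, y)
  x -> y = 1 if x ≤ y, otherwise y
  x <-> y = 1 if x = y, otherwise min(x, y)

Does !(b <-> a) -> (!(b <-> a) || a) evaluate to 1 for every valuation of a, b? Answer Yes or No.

Yes

At a = 0, b = 1/4, for instance:
b <-> a = 1/4 <-> 0 = 0
!(b <-> a) = !0 = 1
!(b <-> a) || a = 1 || 0 = 1
!(b <-> a) -> (!(b <-> a) || a) = 1 -> 1 = 1
and checking the remaining 24 assignments likewise gives ≥ 1 in every case.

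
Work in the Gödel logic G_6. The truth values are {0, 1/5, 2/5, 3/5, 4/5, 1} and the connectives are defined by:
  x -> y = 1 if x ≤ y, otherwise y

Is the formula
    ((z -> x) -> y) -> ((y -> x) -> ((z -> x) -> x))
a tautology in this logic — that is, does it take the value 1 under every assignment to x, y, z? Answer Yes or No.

At x = 3/5, y = 3/5, z = 4/5, for instance:
z -> x = 4/5 -> 3/5 = 3/5
(z -> x) -> y = 3/5 -> 3/5 = 1
y -> x = 3/5 -> 3/5 = 1
(z -> x) -> x = 3/5 -> 3/5 = 1
(y -> x) -> ((z -> x) -> x) = 1 -> 1 = 1
((z -> x) -> y) -> ((y -> x) -> ((z -> x) -> x)) = 1 -> 1 = 1
and checking the remaining 215 assignments likewise gives ≥ 1 in every case.

Yes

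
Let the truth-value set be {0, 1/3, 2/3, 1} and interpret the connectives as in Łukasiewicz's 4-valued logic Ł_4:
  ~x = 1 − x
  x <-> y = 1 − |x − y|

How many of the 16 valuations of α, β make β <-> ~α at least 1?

4

α = 0, β = 0 ↦ 0  <
α = 0, β = 1/3 ↦ 1/3  <
α = 0, β = 2/3 ↦ 2/3  <
α = 0, β = 1 ↦ 1  ≥
α = 1/3, β = 0 ↦ 1/3  <
α = 1/3, β = 1/3 ↦ 2/3  <
α = 1/3, β = 2/3 ↦ 1  ≥
α = 1/3, β = 1 ↦ 2/3  <
α = 2/3, β = 0 ↦ 2/3  <
α = 2/3, β = 1/3 ↦ 1  ≥
α = 2/3, β = 2/3 ↦ 2/3  <
α = 2/3, β = 1 ↦ 1/3  <
α = 1, β = 0 ↦ 1  ≥
α = 1, β = 1/3 ↦ 2/3  <
α = 1, β = 2/3 ↦ 1/3  <
α = 1, β = 1 ↦ 0  <
So 4 of the 16 assignments meet the threshold.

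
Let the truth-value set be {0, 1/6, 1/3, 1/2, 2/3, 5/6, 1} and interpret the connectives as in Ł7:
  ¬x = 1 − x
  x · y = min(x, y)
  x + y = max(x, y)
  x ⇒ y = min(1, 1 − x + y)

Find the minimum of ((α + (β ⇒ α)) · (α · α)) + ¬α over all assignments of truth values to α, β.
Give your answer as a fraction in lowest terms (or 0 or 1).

1/2

Take α = 1/2, β = 0:
β ⇒ α = 0 ⇒ 1/2 = 1
α + (β ⇒ α) = 1/2 + 1 = 1
α · α = 1/2 · 1/2 = 1/2
(α + (β ⇒ α)) · (α · α) = 1 · 1/2 = 1/2
¬α = ¬1/2 = 1/2
((α + (β ⇒ α)) · (α · α)) + ¬α = 1/2 + 1/2 = 1/2
No assignment yields a value below 1/2, so this is the minimum.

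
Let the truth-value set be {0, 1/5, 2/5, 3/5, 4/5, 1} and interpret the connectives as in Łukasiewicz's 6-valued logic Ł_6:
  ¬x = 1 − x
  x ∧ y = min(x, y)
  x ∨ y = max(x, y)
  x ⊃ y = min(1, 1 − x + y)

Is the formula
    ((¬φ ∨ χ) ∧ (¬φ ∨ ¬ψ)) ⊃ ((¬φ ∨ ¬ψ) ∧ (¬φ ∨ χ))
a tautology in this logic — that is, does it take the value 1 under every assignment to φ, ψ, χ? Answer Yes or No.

At φ = 1, ψ = 2/5, χ = 1, for instance:
¬φ = ¬1 = 0
¬φ ∨ χ = 0 ∨ 1 = 1
¬φ = ¬1 = 0
¬ψ = ¬2/5 = 3/5
¬φ ∨ ¬ψ = 0 ∨ 3/5 = 3/5
(¬φ ∨ χ) ∧ (¬φ ∨ ¬ψ) = 1 ∧ 3/5 = 3/5
(¬φ ∨ ¬ψ) ∧ (¬φ ∨ χ) = 3/5 ∧ 1 = 3/5
((¬φ ∨ χ) ∧ (¬φ ∨ ¬ψ)) ⊃ ((¬φ ∨ ¬ψ) ∧ (¬φ ∨ χ)) = 3/5 ⊃ 3/5 = 1
and checking the remaining 215 assignments likewise gives ≥ 1 in every case.

Yes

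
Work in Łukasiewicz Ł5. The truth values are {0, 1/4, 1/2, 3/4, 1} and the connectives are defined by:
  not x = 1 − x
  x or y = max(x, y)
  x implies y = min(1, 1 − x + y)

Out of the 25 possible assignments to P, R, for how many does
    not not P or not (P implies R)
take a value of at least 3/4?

value 1: 5 assignments (counts)
value 3/4: 5 assignments (counts)
value 1/2: 5 assignments
value 1/4: 5 assignments
value 0: 5 assignments
So 10 of the 25 assignments meet the threshold.

10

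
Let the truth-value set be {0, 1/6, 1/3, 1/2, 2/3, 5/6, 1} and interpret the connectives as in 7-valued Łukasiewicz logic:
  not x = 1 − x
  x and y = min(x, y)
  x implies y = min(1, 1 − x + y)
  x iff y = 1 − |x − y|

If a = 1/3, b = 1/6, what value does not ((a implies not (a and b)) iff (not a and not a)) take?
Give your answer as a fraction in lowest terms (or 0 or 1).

1/3

a and b = 1/3 and 1/6 = 1/6
not (a and b) = not 1/6 = 5/6
a implies not (a and b) = 1/3 implies 5/6 = 1
not a = not 1/3 = 2/3
not a = not 1/3 = 2/3
not a and not a = 2/3 and 2/3 = 2/3
(a implies not (a and b)) iff (not a and not a) = 1 iff 2/3 = 2/3
not ((a implies not (a and b)) iff (not a and not a)) = not 2/3 = 1/3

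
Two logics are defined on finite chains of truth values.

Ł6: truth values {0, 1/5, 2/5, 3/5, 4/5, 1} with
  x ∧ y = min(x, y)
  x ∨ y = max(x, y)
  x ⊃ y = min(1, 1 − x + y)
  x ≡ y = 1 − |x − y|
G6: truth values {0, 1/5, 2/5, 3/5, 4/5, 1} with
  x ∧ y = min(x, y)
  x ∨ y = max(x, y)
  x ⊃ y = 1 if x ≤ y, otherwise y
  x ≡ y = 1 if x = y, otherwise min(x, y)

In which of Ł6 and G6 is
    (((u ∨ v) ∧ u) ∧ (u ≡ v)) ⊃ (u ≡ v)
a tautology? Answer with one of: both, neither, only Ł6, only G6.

In Ł6: every assignment gives 1 — tautology.
In G6: every assignment gives 1 — tautology.

both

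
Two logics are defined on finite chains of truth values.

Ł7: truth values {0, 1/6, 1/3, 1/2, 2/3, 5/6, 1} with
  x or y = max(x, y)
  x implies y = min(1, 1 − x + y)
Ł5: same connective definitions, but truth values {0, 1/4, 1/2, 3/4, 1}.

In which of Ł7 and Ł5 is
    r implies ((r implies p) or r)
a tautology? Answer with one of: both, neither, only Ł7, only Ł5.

In Ł7: every assignment gives 1 — tautology.
In Ł5: every assignment gives 1 — tautology.

both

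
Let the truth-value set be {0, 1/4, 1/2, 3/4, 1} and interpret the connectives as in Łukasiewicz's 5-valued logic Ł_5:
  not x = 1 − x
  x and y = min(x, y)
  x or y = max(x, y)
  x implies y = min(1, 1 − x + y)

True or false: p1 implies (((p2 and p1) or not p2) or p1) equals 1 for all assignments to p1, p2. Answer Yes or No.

Yes

At p1 = 1/2, p2 = 1/4, for instance:
p2 and p1 = 1/4 and 1/2 = 1/4
not p2 = not 1/4 = 3/4
(p2 and p1) or not p2 = 1/4 or 3/4 = 3/4
((p2 and p1) or not p2) or p1 = 3/4 or 1/2 = 3/4
p1 implies (((p2 and p1) or not p2) or p1) = 1/2 implies 3/4 = 1
and checking the remaining 24 assignments likewise gives ≥ 1 in every case.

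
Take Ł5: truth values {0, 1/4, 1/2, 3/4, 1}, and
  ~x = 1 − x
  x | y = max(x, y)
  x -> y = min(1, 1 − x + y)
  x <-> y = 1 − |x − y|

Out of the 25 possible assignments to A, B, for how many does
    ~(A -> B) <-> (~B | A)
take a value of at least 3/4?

value 1: 2 assignments (counts)
value 3/4: 6 assignments (counts)
value 1/2: 9 assignments
value 1/4: 6 assignments
value 0: 2 assignments
So 8 of the 25 assignments meet the threshold.

8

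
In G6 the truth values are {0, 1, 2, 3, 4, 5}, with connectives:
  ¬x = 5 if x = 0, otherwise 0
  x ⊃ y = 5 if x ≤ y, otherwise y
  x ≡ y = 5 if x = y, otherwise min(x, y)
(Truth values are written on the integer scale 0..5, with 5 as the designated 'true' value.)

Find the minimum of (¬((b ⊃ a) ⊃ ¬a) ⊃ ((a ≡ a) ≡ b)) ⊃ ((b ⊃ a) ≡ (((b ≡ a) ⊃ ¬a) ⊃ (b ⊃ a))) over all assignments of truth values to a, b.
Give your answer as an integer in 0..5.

Take a = 1, b = 2:
b ⊃ a = 2 ⊃ 1 = 1
¬a = ¬1 = 0
(b ⊃ a) ⊃ ¬a = 1 ⊃ 0 = 0
¬((b ⊃ a) ⊃ ¬a) = ¬0 = 5
a ≡ a = 1 ≡ 1 = 5
(a ≡ a) ≡ b = 5 ≡ 2 = 2
¬((b ⊃ a) ⊃ ¬a) ⊃ ((a ≡ a) ≡ b) = 5 ⊃ 2 = 2
b ⊃ a = 2 ⊃ 1 = 1
b ≡ a = 2 ≡ 1 = 1
¬a = ¬1 = 0
(b ≡ a) ⊃ ¬a = 1 ⊃ 0 = 0
b ⊃ a = 2 ⊃ 1 = 1
((b ≡ a) ⊃ ¬a) ⊃ (b ⊃ a) = 0 ⊃ 1 = 5
(b ⊃ a) ≡ (((b ≡ a) ⊃ ¬a) ⊃ (b ⊃ a)) = 1 ≡ 5 = 1
(¬((b ⊃ a) ⊃ ¬a) ⊃ ((a ≡ a) ≡ b)) ⊃ ((b ⊃ a) ≡ (((b ≡ a) ⊃ ¬a) ⊃ (b ⊃ a))) = 2 ⊃ 1 = 1
No assignment yields a value below 1, so this is the minimum.

1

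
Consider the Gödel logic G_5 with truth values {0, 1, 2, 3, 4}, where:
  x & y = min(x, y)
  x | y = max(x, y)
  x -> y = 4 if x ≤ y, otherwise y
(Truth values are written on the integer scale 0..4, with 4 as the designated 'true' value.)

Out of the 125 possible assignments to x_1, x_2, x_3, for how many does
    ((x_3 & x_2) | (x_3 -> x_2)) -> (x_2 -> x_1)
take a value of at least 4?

value 4: 75 assignments (counts)
value 3: 5 assignments
value 2: 10 assignments
value 1: 15 assignments
value 0: 20 assignments
So 75 of the 125 assignments meet the threshold.

75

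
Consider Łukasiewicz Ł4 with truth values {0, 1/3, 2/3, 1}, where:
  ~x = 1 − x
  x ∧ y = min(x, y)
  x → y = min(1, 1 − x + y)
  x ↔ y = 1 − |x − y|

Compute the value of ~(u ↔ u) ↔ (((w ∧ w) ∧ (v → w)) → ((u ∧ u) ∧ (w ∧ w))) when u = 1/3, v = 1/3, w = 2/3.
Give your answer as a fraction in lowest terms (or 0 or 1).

u ↔ u = 1/3 ↔ 1/3 = 1
~(u ↔ u) = ~1 = 0
w ∧ w = 2/3 ∧ 2/3 = 2/3
v → w = 1/3 → 2/3 = 1
(w ∧ w) ∧ (v → w) = 2/3 ∧ 1 = 2/3
u ∧ u = 1/3 ∧ 1/3 = 1/3
w ∧ w = 2/3 ∧ 2/3 = 2/3
(u ∧ u) ∧ (w ∧ w) = 1/3 ∧ 2/3 = 1/3
((w ∧ w) ∧ (v → w)) → ((u ∧ u) ∧ (w ∧ w)) = 2/3 → 1/3 = 2/3
~(u ↔ u) ↔ (((w ∧ w) ∧ (v → w)) → ((u ∧ u) ∧ (w ∧ w))) = 0 ↔ 2/3 = 1/3

1/3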